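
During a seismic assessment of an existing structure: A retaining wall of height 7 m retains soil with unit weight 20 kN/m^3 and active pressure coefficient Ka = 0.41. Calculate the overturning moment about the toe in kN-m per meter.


Pa = 0.5 * Ka * gamma * H^2
= 0.5 * 0.41 * 20 * 7^2
= 200.9 kN/m
Arm = H / 3 = 7 / 3 = 2.3333 m
Mo = Pa * arm = Pa * H / 3 = 200.9 * 7 / 3 = 468.7667 kN-m/m

468.7667 kN-m/m


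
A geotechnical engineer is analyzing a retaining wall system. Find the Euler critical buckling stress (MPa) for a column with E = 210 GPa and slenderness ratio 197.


sigma_cr = pi^2 * E / lambda^2
= 9.8696 * 210000.0 / 197^2
= 9.8696 * 210000.0 / 38809
= 53.4056 MPa

53.4056 MPa


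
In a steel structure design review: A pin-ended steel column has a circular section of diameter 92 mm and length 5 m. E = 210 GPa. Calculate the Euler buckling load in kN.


I = pi * d^4 / 64 = 3516585.72 mm^4
L = 5000.0 mm
P_cr = pi^2 * E * I / L^2
= 9.8696 * 210000.0 * 3516585.72 / 5000.0^2
= 291541.4 N = 291.5414 kN

291.5414 kN


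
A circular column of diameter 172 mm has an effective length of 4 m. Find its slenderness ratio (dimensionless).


Radius of gyration r = d / 4 = 172 / 4 = 43.0 mm
L_eff = 4000.0 mm
Slenderness ratio = L / r = 4000.0 / 43.0 = 93.02 (dimensionless)

93.02 (dimensionless)


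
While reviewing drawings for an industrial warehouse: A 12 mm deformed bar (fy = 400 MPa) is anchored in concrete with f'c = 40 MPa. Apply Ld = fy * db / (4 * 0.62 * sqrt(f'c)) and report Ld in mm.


Ld = (fy * db) / (4 * 0.62 * sqrt(f'c))
= (400 * 12) / (4 * 0.62 * sqrt(40))
= 4800 / 15.6849
= 306.03 mm

306.03 mm


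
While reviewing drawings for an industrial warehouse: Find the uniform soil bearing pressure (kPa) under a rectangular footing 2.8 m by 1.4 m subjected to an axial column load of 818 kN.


A = 2.8 * 1.4 = 3.92 m^2
q = P / A = 818 / 3.92
= 208.6735 kPa

208.6735 kPa


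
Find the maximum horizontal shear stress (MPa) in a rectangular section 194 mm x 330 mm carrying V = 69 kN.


A = b * h = 194 * 330 = 64020 mm^2
V = 69 kN = 69000.0 N
tau_max = 1.5 * V / A = 1.5 * 69000.0 / 64020
= 1.6167 MPa

1.6167 MPa


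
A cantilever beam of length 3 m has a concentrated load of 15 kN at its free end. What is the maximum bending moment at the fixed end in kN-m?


For a cantilever with a point load at the free end:
M_max = P * L = 15 * 3 = 45 kN-m

45 kN-m


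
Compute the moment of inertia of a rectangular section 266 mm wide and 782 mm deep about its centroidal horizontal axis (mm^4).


I = b * h^3 / 12
= 266 * 782^3 / 12
= 266 * 478211768 / 12
= 10600360857.33 mm^4

10600360857.33 mm^4


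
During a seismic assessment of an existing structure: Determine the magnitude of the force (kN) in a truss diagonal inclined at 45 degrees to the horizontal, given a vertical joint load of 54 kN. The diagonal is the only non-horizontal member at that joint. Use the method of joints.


At the joint, only the diagonal has a vertical component, so vertical equilibrium gives:
F * sin(45) = 54
F = 54 / sin(45)
= 54 / 0.707107
= 76.37 kN

76.37 kN


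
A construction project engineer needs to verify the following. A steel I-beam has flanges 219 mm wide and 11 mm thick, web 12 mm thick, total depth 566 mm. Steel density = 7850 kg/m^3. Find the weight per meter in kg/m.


A_flanges = 2 * 219 * 11 = 4818 mm^2
A_web = (566 - 2 * 11) * 12 = 6528 mm^2
A_total = 4818 + 6528 = 11346 mm^2 = 0.011346 m^2
Weight = rho * A = 7850 * 0.011346 = 89.0661 kg/m

89.0661 kg/m


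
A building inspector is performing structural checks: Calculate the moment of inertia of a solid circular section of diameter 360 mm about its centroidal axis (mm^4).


r = d / 2 = 360 / 2 = 180.0 mm
I = pi * r^4 / 4 = pi * 180.0^4 / 4
= 824479576.01 mm^4

824479576.01 mm^4


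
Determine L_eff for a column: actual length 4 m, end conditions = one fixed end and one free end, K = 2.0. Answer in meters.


L_eff = K * L
= 2.0 * 4
= 8.0 m

8.0 m


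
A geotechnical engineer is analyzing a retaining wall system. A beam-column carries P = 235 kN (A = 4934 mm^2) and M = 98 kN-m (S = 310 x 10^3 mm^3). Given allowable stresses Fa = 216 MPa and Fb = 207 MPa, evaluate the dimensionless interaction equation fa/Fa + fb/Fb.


f_a = P / A = 235000.0 / 4934 = 47.6287 MPa
f_b = M / S = 98000000.0 / 310000.0 = 316.129 MPa
Ratio = f_a / Fa + f_b / Fb
= 47.6287 / 216 + 316.129 / 207
= 1.7477 (dimensionless)

1.7477 (dimensionless)


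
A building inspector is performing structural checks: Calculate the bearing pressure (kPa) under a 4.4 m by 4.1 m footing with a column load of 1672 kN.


A = 4.4 * 4.1 = 18.04 m^2
q = P / A = 1672 / 18.04
= 92.6829 kPa

92.6829 kPa


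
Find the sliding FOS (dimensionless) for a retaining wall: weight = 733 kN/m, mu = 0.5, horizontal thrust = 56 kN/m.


Resisting force = mu * W = 0.5 * 733 = 366.5 kN/m
FOS = Resisting / Driving = 366.5 / 56
= 6.5446 (dimensionless)

6.5446 (dimensionless)


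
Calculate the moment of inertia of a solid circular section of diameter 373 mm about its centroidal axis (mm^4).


r = d / 2 = 373 / 2 = 186.5 mm
I = pi * r^4 / 4 = pi * 186.5^4 / 4
= 950178558.36 mm^4

950178558.36 mm^4


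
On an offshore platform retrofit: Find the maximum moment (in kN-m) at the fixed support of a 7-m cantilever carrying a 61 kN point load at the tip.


For a cantilever with a point load at the free end:
M_max = P * L = 61 * 7 = 427 kN-m

427 kN-m


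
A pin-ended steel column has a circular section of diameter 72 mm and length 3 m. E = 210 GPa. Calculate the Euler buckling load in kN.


I = pi * d^4 / 64 = 1319167.32 mm^4
L = 3000.0 mm
P_cr = pi^2 * E * I / L^2
= 9.8696 * 210000.0 * 1319167.32 / 3000.0^2
= 303792.06 N = 303.7921 kN

303.7921 kN


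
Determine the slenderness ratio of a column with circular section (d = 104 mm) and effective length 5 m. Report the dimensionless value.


Radius of gyration r = d / 4 = 104 / 4 = 26.0 mm
L_eff = 5000.0 mm
Slenderness ratio = L / r = 5000.0 / 26.0 = 192.31 (dimensionless)

192.31 (dimensionless)


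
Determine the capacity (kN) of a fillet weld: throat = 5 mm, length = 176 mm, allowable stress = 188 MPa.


Strength = throat * length * allowable stress
= 5 * 176 * 188 N
= 165440 N
= 165.44 kN

165.44 kN


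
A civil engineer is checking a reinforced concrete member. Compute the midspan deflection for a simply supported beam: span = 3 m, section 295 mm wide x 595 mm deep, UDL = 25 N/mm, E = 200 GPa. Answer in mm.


I = 295 * 595^3 / 12 = 5178353177.08 mm^4
L = 3000.0 mm, w = 25 N/mm, E = 200000.0 MPa
delta = 5 * w * L^4 / (384 * E * I)
= 5 * 25 * 3000.0^4 / (384 * 200000.0 * 5178353177.08)
= 0.0255 mm

0.0255 mm


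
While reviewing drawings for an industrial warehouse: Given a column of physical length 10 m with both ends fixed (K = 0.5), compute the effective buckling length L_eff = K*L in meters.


L_eff = K * L
= 0.5 * 10
= 5.0 m

5.0 m


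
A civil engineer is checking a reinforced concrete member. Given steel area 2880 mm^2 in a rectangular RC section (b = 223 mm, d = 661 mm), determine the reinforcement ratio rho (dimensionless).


rho = As / (b * d)
= 2880 / (223 * 661)
= 2880 / 147403
= 0.019538 (dimensionless)

0.019538 (dimensionless)


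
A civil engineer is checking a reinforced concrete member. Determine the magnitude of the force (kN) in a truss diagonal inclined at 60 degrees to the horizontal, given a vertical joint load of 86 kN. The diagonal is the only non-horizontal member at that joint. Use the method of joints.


At the joint, only the diagonal has a vertical component, so vertical equilibrium gives:
F * sin(60) = 86
F = 86 / sin(60)
= 86 / 0.866025
= 99.3 kN

99.3 kN


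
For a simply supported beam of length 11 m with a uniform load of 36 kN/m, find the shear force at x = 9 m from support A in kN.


R_A = w * L / 2 = 36 * 11 / 2 = 198.0 kN
V(x) = R_A - w * x = 198.0 - 36 * 9
= -126.0 kN

-126.0 kN


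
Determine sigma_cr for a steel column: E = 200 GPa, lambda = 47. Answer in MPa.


sigma_cr = pi^2 * E / lambda^2
= 9.8696 * 200000.0 / 47^2
= 9.8696 * 200000.0 / 2209
= 893.5812 MPa

893.5812 MPa


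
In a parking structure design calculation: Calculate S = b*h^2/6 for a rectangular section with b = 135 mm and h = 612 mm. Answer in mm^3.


S = b * h^2 / 6
= 135 * 612^2 / 6
= 135 * 374544 / 6
= 8427240.0 mm^3

8427240.0 mm^3


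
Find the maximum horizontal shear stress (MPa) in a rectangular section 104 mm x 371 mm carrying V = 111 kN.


A = b * h = 104 * 371 = 38584 mm^2
V = 111 kN = 111000.0 N
tau_max = 1.5 * V / A = 1.5 * 111000.0 / 38584
= 4.3153 MPa

4.3153 MPa


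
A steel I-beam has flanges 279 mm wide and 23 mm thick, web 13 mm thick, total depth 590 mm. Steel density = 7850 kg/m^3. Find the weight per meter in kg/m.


A_flanges = 2 * 279 * 23 = 12834 mm^2
A_web = (590 - 2 * 23) * 13 = 7072 mm^2
A_total = 12834 + 7072 = 19906 mm^2 = 0.019906 m^2
Weight = rho * A = 7850 * 0.019906 = 156.2621 kg/m

156.2621 kg/m


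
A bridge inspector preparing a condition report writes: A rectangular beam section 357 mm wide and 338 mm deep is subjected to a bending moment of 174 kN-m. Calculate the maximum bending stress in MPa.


I = b * h^3 / 12 = 357 * 338^3 / 12 = 1148780542.0 mm^4
y = h / 2 = 338 / 2 = 169.0 mm
M = 174 kN-m = 174000000.0 N-mm
sigma = M * y / I = 174000000.0 * 169.0 / 1148780542.0
= 25.6 MPa

25.6 MPa


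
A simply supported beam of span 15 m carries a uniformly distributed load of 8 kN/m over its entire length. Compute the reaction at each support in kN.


Total load = w * L = 8 * 15 = 120 kN
By symmetry, each reaction R = total / 2 = 120 / 2 = 60.0 kN

60.0 kN


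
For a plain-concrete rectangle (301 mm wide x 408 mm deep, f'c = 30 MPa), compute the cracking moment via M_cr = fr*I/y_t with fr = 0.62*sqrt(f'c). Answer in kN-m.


fr = 0.62 * sqrt(30) = 0.62 * 5.4772 = 3.3959 MPa
I = 301 * 408^3 / 12 = 1703592576.0 mm^4
y_t = 204.0 mm
M_cr = fr * I / y_t = 3.3959 * 1703592576.0 / 204.0 N-mm
= 28.3588 kN-m

28.3588 kN-m


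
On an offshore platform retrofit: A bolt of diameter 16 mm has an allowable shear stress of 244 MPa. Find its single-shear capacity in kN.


A = pi * d^2 / 4 = pi * 16^2 / 4 = 201.0619 mm^2
V = f_v * A / 1000 = 244 * 201.0619 / 1000
= 49.0591 kN

49.0591 kN


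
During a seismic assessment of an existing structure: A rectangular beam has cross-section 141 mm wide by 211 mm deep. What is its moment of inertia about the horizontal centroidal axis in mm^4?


I = b * h^3 / 12
= 141 * 211^3 / 12
= 141 * 9393931 / 12
= 110378689.25 mm^4

110378689.25 mm^4


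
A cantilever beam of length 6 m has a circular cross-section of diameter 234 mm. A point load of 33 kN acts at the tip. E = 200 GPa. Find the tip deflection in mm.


I = pi * d^4 / 64 = pi * 234^4 / 64 = 147174757.31 mm^4
L = 6000.0 mm, P = 33000.0 N, E = 200000.0 MPa
delta = P * L^3 / (3 * E * I)
= 33000.0 * 6000.0^3 / (3 * 200000.0 * 147174757.31)
= 80.7204 mm

80.7204 mm


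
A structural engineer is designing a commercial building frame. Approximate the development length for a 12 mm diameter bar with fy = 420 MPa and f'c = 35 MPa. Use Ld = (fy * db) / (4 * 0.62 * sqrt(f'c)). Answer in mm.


Ld = (fy * db) / (4 * 0.62 * sqrt(f'c))
= (420 * 12) / (4 * 0.62 * sqrt(35))
= 5040 / 14.6719
= 343.51 mm

343.51 mm


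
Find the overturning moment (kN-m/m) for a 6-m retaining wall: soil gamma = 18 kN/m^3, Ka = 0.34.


Pa = 0.5 * Ka * gamma * H^2
= 0.5 * 0.34 * 18 * 6^2
= 110.16 kN/m
Arm = H / 3 = 6 / 3 = 2.0 m
Mo = Pa * arm = Pa * H / 3 = 110.16 * 6 / 3 = 220.32 kN-m/m

220.32 kN-m/m


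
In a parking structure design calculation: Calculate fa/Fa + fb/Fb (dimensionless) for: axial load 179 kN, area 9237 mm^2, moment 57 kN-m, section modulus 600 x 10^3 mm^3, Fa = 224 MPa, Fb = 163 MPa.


f_a = P / A = 179000.0 / 9237 = 19.3786 MPa
f_b = M / S = 57000000.0 / 600000.0 = 95.0 MPa
Ratio = f_a / Fa + f_b / Fb
= 19.3786 / 224 + 95.0 / 163
= 0.6693 (dimensionless)

0.6693 (dimensionless)


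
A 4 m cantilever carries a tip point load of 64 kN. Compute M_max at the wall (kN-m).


For a cantilever with a point load at the free end:
M_max = P * L = 64 * 4 = 256 kN-m

256 kN-m


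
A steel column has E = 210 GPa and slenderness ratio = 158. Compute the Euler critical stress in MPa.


sigma_cr = pi^2 * E / lambda^2
= 9.8696 * 210000.0 / 158^2
= 9.8696 * 210000.0 / 24964
= 83.0242 MPa

83.0242 MPa


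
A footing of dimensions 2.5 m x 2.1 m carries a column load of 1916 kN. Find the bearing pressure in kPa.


A = 2.5 * 2.1 = 5.25 m^2
q = P / A = 1916 / 5.25
= 364.9524 kPa

364.9524 kPa


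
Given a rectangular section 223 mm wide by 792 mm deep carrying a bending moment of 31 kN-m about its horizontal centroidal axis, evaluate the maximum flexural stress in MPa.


I = b * h^3 / 12 = 223 * 792^3 / 12 = 9232071552.0 mm^4
y = h / 2 = 792 / 2 = 396.0 mm
M = 31 kN-m = 31000000.0 N-mm
sigma = M * y / I = 31000000.0 * 396.0 / 9232071552.0
= 1.33 MPa

1.33 MPa


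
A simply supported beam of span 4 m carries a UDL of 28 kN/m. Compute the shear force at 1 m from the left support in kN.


R_A = w * L / 2 = 28 * 4 / 2 = 56.0 kN
V(x) = R_A - w * x = 56.0 - 28 * 1
= 28.0 kN

28.0 kN


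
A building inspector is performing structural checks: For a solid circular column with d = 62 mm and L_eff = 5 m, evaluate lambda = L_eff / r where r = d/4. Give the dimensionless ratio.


Radius of gyration r = d / 4 = 62 / 4 = 15.5 mm
L_eff = 5000.0 mm
Slenderness ratio = L / r = 5000.0 / 15.5 = 322.58 (dimensionless)

322.58 (dimensionless)


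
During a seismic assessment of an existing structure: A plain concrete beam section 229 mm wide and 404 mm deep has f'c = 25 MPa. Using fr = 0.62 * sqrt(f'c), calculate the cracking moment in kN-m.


fr = 0.62 * sqrt(25) = 0.62 * 5.0 = 3.1 MPa
I = 229 * 404^3 / 12 = 1258340954.67 mm^4
y_t = 202.0 mm
M_cr = fr * I / y_t = 3.1 * 1258340954.67 / 202.0 N-mm
= 19.3112 kN-m

19.3112 kN-m


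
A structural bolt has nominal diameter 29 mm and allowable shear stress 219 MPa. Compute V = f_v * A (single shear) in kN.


A = pi * d^2 / 4 = pi * 29^2 / 4 = 660.5199 mm^2
V = f_v * A / 1000 = 219 * 660.5199 / 1000
= 144.6538 kN

144.6538 kN


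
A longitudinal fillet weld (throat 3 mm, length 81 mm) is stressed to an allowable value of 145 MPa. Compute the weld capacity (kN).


Strength = throat * length * allowable stress
= 3 * 81 * 145 N
= 35235 N
= 35.23 kN

35.23 kN


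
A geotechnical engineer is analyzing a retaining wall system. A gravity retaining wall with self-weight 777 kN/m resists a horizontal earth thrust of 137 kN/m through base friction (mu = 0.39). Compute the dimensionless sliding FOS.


Resisting force = mu * W = 0.39 * 777 = 303.03 kN/m
FOS = Resisting / Driving = 303.03 / 137
= 2.2119 (dimensionless)

2.2119 (dimensionless)


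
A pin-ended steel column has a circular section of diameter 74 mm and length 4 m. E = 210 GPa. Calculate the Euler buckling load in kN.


I = pi * d^4 / 64 = 1471962.61 mm^4
L = 4000.0 mm
P_cr = pi^2 * E * I / L^2
= 9.8696 * 210000.0 * 1471962.61 / 4000.0^2
= 190675.91 N = 190.6759 kN

190.6759 kN


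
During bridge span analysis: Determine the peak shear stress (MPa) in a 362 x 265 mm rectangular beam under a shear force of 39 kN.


A = b * h = 362 * 265 = 95930 mm^2
V = 39 kN = 39000.0 N
tau_max = 1.5 * V / A = 1.5 * 39000.0 / 95930
= 0.6098 MPa

0.6098 MPa


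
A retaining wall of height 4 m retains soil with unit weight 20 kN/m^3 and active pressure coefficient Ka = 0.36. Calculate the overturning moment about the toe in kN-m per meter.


Pa = 0.5 * Ka * gamma * H^2
= 0.5 * 0.36 * 20 * 4^2
= 57.6 kN/m
Arm = H / 3 = 4 / 3 = 1.3333 m
Mo = Pa * arm = Pa * H / 3 = 57.6 * 4 / 3 = 76.8 kN-m/m

76.8 kN-m/m


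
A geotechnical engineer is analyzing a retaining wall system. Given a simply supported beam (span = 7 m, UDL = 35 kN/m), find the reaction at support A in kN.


Total load = w * L = 35 * 7 = 245 kN
By symmetry, each reaction R = total / 2 = 245 / 2 = 122.5 kN

122.5 kN


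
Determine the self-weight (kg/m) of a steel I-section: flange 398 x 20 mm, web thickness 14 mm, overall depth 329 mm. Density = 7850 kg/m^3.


A_flanges = 2 * 398 * 20 = 15920 mm^2
A_web = (329 - 2 * 20) * 14 = 4046 mm^2
A_total = 15920 + 4046 = 19966 mm^2 = 0.019966 m^2
Weight = rho * A = 7850 * 0.019966 = 156.7331 kg/m

156.7331 kg/m


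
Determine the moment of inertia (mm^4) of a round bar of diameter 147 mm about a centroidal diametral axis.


r = d / 2 = 147 / 2 = 73.5 mm
I = pi * r^4 / 4 = pi * 73.5^4 / 4
= 22921299.6 mm^4

22921299.6 mm^4


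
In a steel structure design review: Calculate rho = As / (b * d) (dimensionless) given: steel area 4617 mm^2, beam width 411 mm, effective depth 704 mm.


rho = As / (b * d)
= 4617 / (411 * 704)
= 4617 / 289344
= 0.015957 (dimensionless)

0.015957 (dimensionless)


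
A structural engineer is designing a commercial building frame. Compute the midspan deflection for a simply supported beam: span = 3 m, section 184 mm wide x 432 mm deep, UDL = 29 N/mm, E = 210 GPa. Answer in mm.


I = 184 * 432^3 / 12 = 1236197376.0 mm^4
L = 3000.0 mm, w = 29 N/mm, E = 210000.0 MPa
delta = 5 * w * L^4 / (384 * E * I)
= 5 * 29 * 3000.0^4 / (384 * 210000.0 * 1236197376.0)
= 0.1178 mm

0.1178 mm


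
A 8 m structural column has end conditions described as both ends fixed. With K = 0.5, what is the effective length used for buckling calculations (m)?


L_eff = K * L
= 0.5 * 8
= 4.0 m

4.0 m


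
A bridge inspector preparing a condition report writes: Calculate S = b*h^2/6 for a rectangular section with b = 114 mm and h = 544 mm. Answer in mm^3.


S = b * h^2 / 6
= 114 * 544^2 / 6
= 114 * 295936 / 6
= 5622784.0 mm^3

5622784.0 mm^3


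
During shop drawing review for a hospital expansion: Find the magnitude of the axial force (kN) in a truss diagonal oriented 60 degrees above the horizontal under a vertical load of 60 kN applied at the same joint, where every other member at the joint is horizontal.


At the joint, only the diagonal has a vertical component, so vertical equilibrium gives:
F * sin(60) = 60
F = 60 / sin(60)
= 60 / 0.866025
= 69.28 kN

69.28 kN


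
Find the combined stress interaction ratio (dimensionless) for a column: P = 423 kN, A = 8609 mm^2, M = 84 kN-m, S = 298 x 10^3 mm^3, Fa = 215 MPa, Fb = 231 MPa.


f_a = P / A = 423000.0 / 8609 = 49.1346 MPa
f_b = M / S = 84000000.0 / 298000.0 = 281.8792 MPa
Ratio = f_a / Fa + f_b / Fb
= 49.1346 / 215 + 281.8792 / 231
= 1.4488 (dimensionless)

1.4488 (dimensionless)


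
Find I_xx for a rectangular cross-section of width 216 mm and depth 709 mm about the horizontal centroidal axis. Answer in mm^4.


I = b * h^3 / 12
= 216 * 709^3 / 12
= 216 * 356400829 / 12
= 6415214922.0 mm^4

6415214922.0 mm^4


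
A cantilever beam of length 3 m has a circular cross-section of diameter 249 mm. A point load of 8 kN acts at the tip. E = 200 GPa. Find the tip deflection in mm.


I = pi * d^4 / 64 = pi * 249^4 / 64 = 188697995.64 mm^4
L = 3000.0 mm, P = 8000.0 N, E = 200000.0 MPa
delta = P * L^3 / (3 * E * I)
= 8000.0 * 3000.0^3 / (3 * 200000.0 * 188697995.64)
= 1.9078 mm

1.9078 mm


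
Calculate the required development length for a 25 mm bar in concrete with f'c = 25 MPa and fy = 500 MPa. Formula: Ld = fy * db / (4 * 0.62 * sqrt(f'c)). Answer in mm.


Ld = (fy * db) / (4 * 0.62 * sqrt(f'c))
= (500 * 25) / (4 * 0.62 * sqrt(25))
= 12500 / 12.4
= 1008.06 mm

1008.06 mm


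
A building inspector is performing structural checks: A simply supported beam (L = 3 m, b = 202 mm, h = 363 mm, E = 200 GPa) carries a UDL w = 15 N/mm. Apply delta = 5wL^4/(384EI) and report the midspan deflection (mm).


I = 202 * 363^3 / 12 = 805174474.5 mm^4
L = 3000.0 mm, w = 15 N/mm, E = 200000.0 MPa
delta = 5 * w * L^4 / (384 * E * I)
= 5 * 15 * 3000.0^4 / (384 * 200000.0 * 805174474.5)
= 0.0982 mm

0.0982 mm


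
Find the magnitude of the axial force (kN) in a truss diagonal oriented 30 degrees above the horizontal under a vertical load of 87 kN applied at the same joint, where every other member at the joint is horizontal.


At the joint, only the diagonal has a vertical component, so vertical equilibrium gives:
F * sin(30) = 87
F = 87 / sin(30)
= 87 / 0.5
= 174.0 kN

174.0 kN


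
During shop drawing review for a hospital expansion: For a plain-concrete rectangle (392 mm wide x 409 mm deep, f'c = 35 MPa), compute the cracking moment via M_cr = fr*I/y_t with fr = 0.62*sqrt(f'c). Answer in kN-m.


fr = 0.62 * sqrt(35) = 0.62 * 5.9161 = 3.668 MPa
I = 392 * 409^3 / 12 = 2234985680.67 mm^4
y_t = 204.5 mm
M_cr = fr * I / y_t = 3.668 * 2234985680.67 / 204.5 N-mm
= 40.0873 kN-m

40.0873 kN-m


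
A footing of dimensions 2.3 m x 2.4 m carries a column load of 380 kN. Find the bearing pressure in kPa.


A = 2.3 * 2.4 = 5.52 m^2
q = P / A = 380 / 5.52
= 68.8406 kPa

68.8406 kPa


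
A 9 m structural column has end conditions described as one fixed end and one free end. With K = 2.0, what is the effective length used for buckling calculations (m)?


L_eff = K * L
= 2.0 * 9
= 18.0 m

18.0 m


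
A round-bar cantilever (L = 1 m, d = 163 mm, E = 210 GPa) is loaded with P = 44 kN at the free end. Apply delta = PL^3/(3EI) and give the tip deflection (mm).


I = pi * d^4 / 64 = pi * 163^4 / 64 = 34651362.54 mm^4
L = 1000.0 mm, P = 44000.0 N, E = 210000.0 MPa
delta = P * L^3 / (3 * E * I)
= 44000.0 * 1000.0^3 / (3 * 210000.0 * 34651362.54)
= 2.0155 mm

2.0155 mm


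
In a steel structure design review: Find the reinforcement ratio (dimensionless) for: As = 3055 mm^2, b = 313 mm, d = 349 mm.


rho = As / (b * d)
= 3055 / (313 * 349)
= 3055 / 109237
= 0.027967 (dimensionless)

0.027967 (dimensionless)


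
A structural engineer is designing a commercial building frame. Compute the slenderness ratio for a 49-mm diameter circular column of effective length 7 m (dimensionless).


Radius of gyration r = d / 4 = 49 / 4 = 12.25 mm
L_eff = 7000.0 mm
Slenderness ratio = L / r = 7000.0 / 12.25 = 571.43 (dimensionless)

571.43 (dimensionless)


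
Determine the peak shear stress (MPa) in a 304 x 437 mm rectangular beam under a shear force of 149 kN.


A = b * h = 304 * 437 = 132848 mm^2
V = 149 kN = 149000.0 N
tau_max = 1.5 * V / A = 1.5 * 149000.0 / 132848
= 1.6824 MPa

1.6824 MPa


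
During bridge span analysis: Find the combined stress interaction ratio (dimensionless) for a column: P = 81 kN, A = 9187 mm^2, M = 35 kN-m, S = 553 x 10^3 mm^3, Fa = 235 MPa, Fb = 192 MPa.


f_a = P / A = 81000.0 / 9187 = 8.8168 MPa
f_b = M / S = 35000000.0 / 553000.0 = 63.2911 MPa
Ratio = f_a / Fa + f_b / Fb
= 8.8168 / 235 + 63.2911 / 192
= 0.3672 (dimensionless)

0.3672 (dimensionless)


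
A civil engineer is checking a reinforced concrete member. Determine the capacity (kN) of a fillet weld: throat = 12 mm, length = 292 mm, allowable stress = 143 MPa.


Strength = throat * length * allowable stress
= 12 * 292 * 143 N
= 501072 N
= 501.07 kN

501.07 kN


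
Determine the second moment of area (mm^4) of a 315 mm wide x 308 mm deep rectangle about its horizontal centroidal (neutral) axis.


I = b * h^3 / 12
= 315 * 308^3 / 12
= 315 * 29218112 / 12
= 766975440.0 mm^4

766975440.0 mm^4


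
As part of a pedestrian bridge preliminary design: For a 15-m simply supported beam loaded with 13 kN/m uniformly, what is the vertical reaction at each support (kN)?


Total load = w * L = 13 * 15 = 195 kN
By symmetry, each reaction R = total / 2 = 195 / 2 = 97.5 kN

97.5 kN


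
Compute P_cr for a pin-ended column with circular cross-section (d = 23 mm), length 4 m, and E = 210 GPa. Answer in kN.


I = pi * d^4 / 64 = 13736.66 mm^4
L = 4000.0 mm
P_cr = pi^2 * E * I / L^2
= 9.8696 * 210000.0 * 13736.66 / 4000.0^2
= 1779.43 N = 1.7794 kN

1.7794 kN


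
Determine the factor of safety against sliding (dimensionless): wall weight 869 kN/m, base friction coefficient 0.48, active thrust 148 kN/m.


Resisting force = mu * W = 0.48 * 869 = 417.12 kN/m
FOS = Resisting / Driving = 417.12 / 148
= 2.8184 (dimensionless)

2.8184 (dimensionless)


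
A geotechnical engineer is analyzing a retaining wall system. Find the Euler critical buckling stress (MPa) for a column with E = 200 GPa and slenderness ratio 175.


sigma_cr = pi^2 * E / lambda^2
= 9.8696 * 200000.0 / 175^2
= 9.8696 * 200000.0 / 30625
= 64.4546 MPa

64.4546 MPa


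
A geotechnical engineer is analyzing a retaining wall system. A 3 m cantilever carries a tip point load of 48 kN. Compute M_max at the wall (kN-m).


For a cantilever with a point load at the free end:
M_max = P * L = 48 * 3 = 144 kN-m

144 kN-m


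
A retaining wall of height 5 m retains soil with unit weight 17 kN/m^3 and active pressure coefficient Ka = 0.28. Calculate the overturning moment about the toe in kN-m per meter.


Pa = 0.5 * Ka * gamma * H^2
= 0.5 * 0.28 * 17 * 5^2
= 59.5 kN/m
Arm = H / 3 = 5 / 3 = 1.6667 m
Mo = Pa * arm = Pa * H / 3 = 59.5 * 5 / 3 = 99.1667 kN-m/m

99.1667 kN-m/m


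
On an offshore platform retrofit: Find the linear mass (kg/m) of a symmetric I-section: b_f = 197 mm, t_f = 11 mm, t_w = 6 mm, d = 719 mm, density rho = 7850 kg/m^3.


A_flanges = 2 * 197 * 11 = 4334 mm^2
A_web = (719 - 2 * 11) * 6 = 4182 mm^2
A_total = 4334 + 4182 = 8516 mm^2 = 0.008516 m^2
Weight = rho * A = 7850 * 0.008516 = 66.8506 kg/m

66.8506 kg/m


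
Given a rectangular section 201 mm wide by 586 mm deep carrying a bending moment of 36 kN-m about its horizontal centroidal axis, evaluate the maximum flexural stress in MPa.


I = b * h^3 / 12 = 201 * 586^3 / 12 = 3370603438.0 mm^4
y = h / 2 = 586 / 2 = 293.0 mm
M = 36 kN-m = 36000000.0 N-mm
sigma = M * y / I = 36000000.0 * 293.0 / 3370603438.0
= 3.13 MPa

3.13 MPa


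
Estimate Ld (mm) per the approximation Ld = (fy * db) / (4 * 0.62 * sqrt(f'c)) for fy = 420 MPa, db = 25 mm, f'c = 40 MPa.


Ld = (fy * db) / (4 * 0.62 * sqrt(f'c))
= (420 * 25) / (4 * 0.62 * sqrt(40))
= 10500 / 15.6849
= 669.43 mm

669.43 mm


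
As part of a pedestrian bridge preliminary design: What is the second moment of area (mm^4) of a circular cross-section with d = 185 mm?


r = d / 2 = 185 / 2 = 92.5 mm
I = pi * r^4 / 4 = pi * 92.5^4 / 4
= 57498539.35 mm^4

57498539.35 mm^4


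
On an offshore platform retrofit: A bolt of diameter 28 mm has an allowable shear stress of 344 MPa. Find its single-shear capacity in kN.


A = pi * d^2 / 4 = pi * 28^2 / 4 = 615.7522 mm^2
V = f_v * A / 1000 = 344 * 615.7522 / 1000
= 211.8187 kN

211.8187 kN


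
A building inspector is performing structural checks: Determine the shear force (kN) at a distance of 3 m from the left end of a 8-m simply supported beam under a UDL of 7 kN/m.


R_A = w * L / 2 = 7 * 8 / 2 = 28.0 kN
V(x) = R_A - w * x = 28.0 - 7 * 3
= 7.0 kN

7.0 kN


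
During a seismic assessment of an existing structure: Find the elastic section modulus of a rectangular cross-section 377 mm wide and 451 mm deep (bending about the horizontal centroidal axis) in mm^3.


S = b * h^2 / 6
= 377 * 451^2 / 6
= 377 * 203401 / 6
= 12780362.83 mm^3

12780362.83 mm^3


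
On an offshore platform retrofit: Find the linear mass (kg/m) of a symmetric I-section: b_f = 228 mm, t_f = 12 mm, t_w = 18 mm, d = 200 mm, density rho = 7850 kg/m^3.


A_flanges = 2 * 228 * 12 = 5472 mm^2
A_web = (200 - 2 * 12) * 18 = 3168 mm^2
A_total = 5472 + 3168 = 8640 mm^2 = 0.008640 m^2
Weight = rho * A = 7850 * 0.008640 = 67.824 kg/m

67.824 kg/m


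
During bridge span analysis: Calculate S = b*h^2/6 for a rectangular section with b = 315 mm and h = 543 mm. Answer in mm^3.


S = b * h^2 / 6
= 315 * 543^2 / 6
= 315 * 294849 / 6
= 15479572.5 mm^3

15479572.5 mm^3


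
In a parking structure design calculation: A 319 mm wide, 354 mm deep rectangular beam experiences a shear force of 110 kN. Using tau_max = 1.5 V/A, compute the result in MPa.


A = b * h = 319 * 354 = 112926 mm^2
V = 110 kN = 110000.0 N
tau_max = 1.5 * V / A = 1.5 * 110000.0 / 112926
= 1.4611 MPa

1.4611 MPa


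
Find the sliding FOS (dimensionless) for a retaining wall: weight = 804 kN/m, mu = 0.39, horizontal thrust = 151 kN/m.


Resisting force = mu * W = 0.39 * 804 = 313.56 kN/m
FOS = Resisting / Driving = 313.56 / 151
= 2.0766 (dimensionless)

2.0766 (dimensionless)


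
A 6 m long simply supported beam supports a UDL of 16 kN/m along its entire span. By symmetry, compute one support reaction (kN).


Total load = w * L = 16 * 6 = 96 kN
By symmetry, each reaction R = total / 2 = 96 / 2 = 48.0 kN

48.0 kN


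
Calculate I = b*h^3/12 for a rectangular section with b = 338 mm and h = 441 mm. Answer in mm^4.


I = b * h^3 / 12
= 338 * 441^3 / 12
= 338 * 85766121 / 12
= 2415745741.5 mm^4

2415745741.5 mm^4


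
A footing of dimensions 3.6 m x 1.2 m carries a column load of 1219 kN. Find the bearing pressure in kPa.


A = 3.6 * 1.2 = 4.32 m^2
q = P / A = 1219 / 4.32
= 282.1759 kPa

282.1759 kPa


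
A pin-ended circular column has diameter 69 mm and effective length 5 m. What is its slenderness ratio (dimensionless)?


Radius of gyration r = d / 4 = 69 / 4 = 17.25 mm
L_eff = 5000.0 mm
Slenderness ratio = L / r = 5000.0 / 17.25 = 289.86 (dimensionless)

289.86 (dimensionless)


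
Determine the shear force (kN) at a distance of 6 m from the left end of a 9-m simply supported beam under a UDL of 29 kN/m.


R_A = w * L / 2 = 29 * 9 / 2 = 130.5 kN
V(x) = R_A - w * x = 130.5 - 29 * 6
= -43.5 kN

-43.5 kN


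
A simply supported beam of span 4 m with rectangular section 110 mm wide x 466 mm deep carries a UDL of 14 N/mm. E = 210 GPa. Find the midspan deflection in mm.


I = 110 * 466^3 / 12 = 927618046.67 mm^4
L = 4000.0 mm, w = 14 N/mm, E = 210000.0 MPa
delta = 5 * w * L^4 / (384 * E * I)
= 5 * 14 * 4000.0^4 / (384 * 210000.0 * 927618046.67)
= 0.2396 mm

0.2396 mm


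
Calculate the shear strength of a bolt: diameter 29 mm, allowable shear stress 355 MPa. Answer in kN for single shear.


A = pi * d^2 / 4 = pi * 29^2 / 4 = 660.5199 mm^2
V = f_v * A / 1000 = 355 * 660.5199 / 1000
= 234.4845 kN

234.4845 kN


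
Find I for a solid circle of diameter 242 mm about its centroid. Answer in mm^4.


r = d / 2 = 242 / 2 = 121.0 mm
I = pi * r^4 / 4 = pi * 121.0^4 / 4
= 168357071.45 mm^4

168357071.45 mm^4


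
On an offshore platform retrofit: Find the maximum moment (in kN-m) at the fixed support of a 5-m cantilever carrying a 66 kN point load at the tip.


For a cantilever with a point load at the free end:
M_max = P * L = 66 * 5 = 330 kN-m

330 kN-m


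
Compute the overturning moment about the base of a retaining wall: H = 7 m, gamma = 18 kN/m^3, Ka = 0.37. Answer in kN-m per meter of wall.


Pa = 0.5 * Ka * gamma * H^2
= 0.5 * 0.37 * 18 * 7^2
= 163.17 kN/m
Arm = H / 3 = 7 / 3 = 2.3333 m
Mo = Pa * arm = Pa * H / 3 = 163.17 * 7 / 3 = 380.73 kN-m/m

380.73 kN-m/m


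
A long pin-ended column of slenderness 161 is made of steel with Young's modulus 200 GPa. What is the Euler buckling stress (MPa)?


sigma_cr = pi^2 * E / lambda^2
= 9.8696 * 200000.0 / 161^2
= 9.8696 * 200000.0 / 25921
= 76.1514 MPa

76.1514 MPa


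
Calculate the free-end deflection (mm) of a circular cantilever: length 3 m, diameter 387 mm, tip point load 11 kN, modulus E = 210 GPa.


I = pi * d^4 / 64 = pi * 387^4 / 64 = 1101067030.83 mm^4
L = 3000.0 mm, P = 11000.0 N, E = 210000.0 MPa
delta = P * L^3 / (3 * E * I)
= 11000.0 * 3000.0^3 / (3 * 210000.0 * 1101067030.83)
= 0.4282 mm

0.4282 mm


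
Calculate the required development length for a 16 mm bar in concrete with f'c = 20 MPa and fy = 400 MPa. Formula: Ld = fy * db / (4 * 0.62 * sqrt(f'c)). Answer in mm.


Ld = (fy * db) / (4 * 0.62 * sqrt(f'c))
= (400 * 16) / (4 * 0.62 * sqrt(20))
= 6400 / 11.0909
= 577.05 mm

577.05 mm


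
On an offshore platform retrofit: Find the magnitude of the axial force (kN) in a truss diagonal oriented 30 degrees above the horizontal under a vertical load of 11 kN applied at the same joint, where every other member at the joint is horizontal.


At the joint, only the diagonal has a vertical component, so vertical equilibrium gives:
F * sin(30) = 11
F = 11 / sin(30)
= 11 / 0.5
= 22.0 kN

22.0 kN


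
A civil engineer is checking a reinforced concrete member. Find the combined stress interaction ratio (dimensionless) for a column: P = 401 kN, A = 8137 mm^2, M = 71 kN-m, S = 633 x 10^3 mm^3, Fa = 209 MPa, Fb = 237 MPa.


f_a = P / A = 401000.0 / 8137 = 49.2811 MPa
f_b = M / S = 71000000.0 / 633000.0 = 112.1643 MPa
Ratio = f_a / Fa + f_b / Fb
= 49.2811 / 209 + 112.1643 / 237
= 0.7091 (dimensionless)

0.7091 (dimensionless)


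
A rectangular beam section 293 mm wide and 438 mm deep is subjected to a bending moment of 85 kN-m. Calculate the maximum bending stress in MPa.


I = b * h^3 / 12 = 293 * 438^3 / 12 = 2051675658.0 mm^4
y = h / 2 = 438 / 2 = 219.0 mm
M = 85 kN-m = 85000000.0 N-mm
sigma = M * y / I = 85000000.0 * 219.0 / 2051675658.0
= 9.07 MPa

9.07 MPa


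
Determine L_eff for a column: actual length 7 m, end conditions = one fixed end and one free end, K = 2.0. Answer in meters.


L_eff = K * L
= 2.0 * 7
= 14.0 m

14.0 m


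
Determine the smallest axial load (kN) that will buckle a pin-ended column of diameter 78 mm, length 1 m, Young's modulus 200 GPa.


I = pi * d^4 / 64 = 1816972.31 mm^4
L = 1000.0 mm
P_cr = pi^2 * E * I / L^2
= 9.8696 * 200000.0 * 1816972.31 / 1000.0^2
= 3586559.59 N = 3586.5596 kN

3586.5596 kN


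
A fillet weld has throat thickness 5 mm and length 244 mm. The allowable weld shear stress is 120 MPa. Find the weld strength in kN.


Strength = throat * length * allowable stress
= 5 * 244 * 120 N
= 146400 N
= 146.4 kN

146.4 kN


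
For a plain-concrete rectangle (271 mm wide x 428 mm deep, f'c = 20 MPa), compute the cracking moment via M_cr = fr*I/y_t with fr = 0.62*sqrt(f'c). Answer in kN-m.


fr = 0.62 * sqrt(20) = 0.62 * 4.4721 = 2.7727 MPa
I = 271 * 428^3 / 12 = 1770595482.67 mm^4
y_t = 214.0 mm
M_cr = fr * I / y_t = 2.7727 * 1770595482.67 / 214.0 N-mm
= 22.941 kN-m

22.941 kN-m


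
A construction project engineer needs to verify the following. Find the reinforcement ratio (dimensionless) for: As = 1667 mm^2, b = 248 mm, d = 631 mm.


rho = As / (b * d)
= 1667 / (248 * 631)
= 1667 / 156488
= 0.010653 (dimensionless)

0.010653 (dimensionless)


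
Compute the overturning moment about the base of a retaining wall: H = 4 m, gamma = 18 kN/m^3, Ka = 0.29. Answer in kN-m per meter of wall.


Pa = 0.5 * Ka * gamma * H^2
= 0.5 * 0.29 * 18 * 4^2
= 41.76 kN/m
Arm = H / 3 = 4 / 3 = 1.3333 m
Mo = Pa * arm = Pa * H / 3 = 41.76 * 4 / 3 = 55.68 kN-m/m

55.68 kN-m/m


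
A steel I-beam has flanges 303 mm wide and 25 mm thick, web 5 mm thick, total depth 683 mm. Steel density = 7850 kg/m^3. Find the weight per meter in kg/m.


A_flanges = 2 * 303 * 25 = 15150 mm^2
A_web = (683 - 2 * 25) * 5 = 3165 mm^2
A_total = 15150 + 3165 = 18315 mm^2 = 0.018315 m^2
Weight = rho * A = 7850 * 0.018315 = 143.7728 kg/m

143.7728 kg/m


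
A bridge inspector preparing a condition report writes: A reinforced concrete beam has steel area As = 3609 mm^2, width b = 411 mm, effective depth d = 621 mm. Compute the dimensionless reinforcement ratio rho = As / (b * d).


rho = As / (b * d)
= 3609 / (411 * 621)
= 3609 / 255231
= 0.01414 (dimensionless)

0.01414 (dimensionless)


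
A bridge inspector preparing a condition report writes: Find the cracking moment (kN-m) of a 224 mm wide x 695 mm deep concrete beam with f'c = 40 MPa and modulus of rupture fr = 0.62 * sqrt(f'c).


fr = 0.62 * sqrt(40) = 0.62 * 6.3246 = 3.9212 MPa
I = 224 * 695^3 / 12 = 6266444333.33 mm^4
y_t = 347.5 mm
M_cr = fr * I / y_t = 3.9212 * 6266444333.33 / 347.5 N-mm
= 70.7112 kN-m

70.7112 kN-m


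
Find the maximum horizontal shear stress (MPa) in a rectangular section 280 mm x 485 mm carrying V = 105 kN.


A = b * h = 280 * 485 = 135800 mm^2
V = 105 kN = 105000.0 N
tau_max = 1.5 * V / A = 1.5 * 105000.0 / 135800
= 1.1598 MPa

1.1598 MPa


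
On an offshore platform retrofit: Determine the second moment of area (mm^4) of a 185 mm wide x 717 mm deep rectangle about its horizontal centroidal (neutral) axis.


I = b * h^3 / 12
= 185 * 717^3 / 12
= 185 * 368601813 / 12
= 5682611283.75 mm^4

5682611283.75 mm^4


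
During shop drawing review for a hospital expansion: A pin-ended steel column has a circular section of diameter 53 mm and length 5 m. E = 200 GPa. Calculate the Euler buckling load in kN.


I = pi * d^4 / 64 = 387323.08 mm^4
L = 5000.0 mm
P_cr = pi^2 * E * I / L^2
= 9.8696 * 200000.0 * 387323.08 / 5000.0^2
= 30581.8 N = 30.5818 kN

30.5818 kN


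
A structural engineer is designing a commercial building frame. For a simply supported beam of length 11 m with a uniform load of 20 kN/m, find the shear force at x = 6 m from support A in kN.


R_A = w * L / 2 = 20 * 11 / 2 = 110.0 kN
V(x) = R_A - w * x = 110.0 - 20 * 6
= -10.0 kN

-10.0 kN


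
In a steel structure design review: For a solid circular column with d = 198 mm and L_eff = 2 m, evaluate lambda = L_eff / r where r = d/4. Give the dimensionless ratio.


Radius of gyration r = d / 4 = 198 / 4 = 49.5 mm
L_eff = 2000.0 mm
Slenderness ratio = L / r = 2000.0 / 49.5 = 40.4 (dimensionless)

40.4 (dimensionless)


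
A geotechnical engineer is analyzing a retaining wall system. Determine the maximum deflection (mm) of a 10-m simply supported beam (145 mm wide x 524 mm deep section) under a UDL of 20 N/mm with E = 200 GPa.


I = 145 * 524^3 / 12 = 1738523706.67 mm^4
L = 10000.0 mm, w = 20 N/mm, E = 200000.0 MPa
delta = 5 * w * L^4 / (384 * E * I)
= 5 * 20 * 10000.0^4 / (384 * 200000.0 * 1738523706.67)
= 7.4896 mm

7.4896 mm


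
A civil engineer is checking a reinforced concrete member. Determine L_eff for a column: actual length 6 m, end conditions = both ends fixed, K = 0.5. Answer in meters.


L_eff = K * L
= 0.5 * 6
= 3.0 m

3.0 m


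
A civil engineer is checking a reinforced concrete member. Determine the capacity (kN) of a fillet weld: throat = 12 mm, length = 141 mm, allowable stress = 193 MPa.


Strength = throat * length * allowable stress
= 12 * 141 * 193 N
= 326556 N
= 326.56 kN

326.56 kN


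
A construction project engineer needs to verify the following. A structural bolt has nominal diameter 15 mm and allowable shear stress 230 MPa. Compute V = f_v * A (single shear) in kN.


A = pi * d^2 / 4 = pi * 15^2 / 4 = 176.7146 mm^2
V = f_v * A / 1000 = 230 * 176.7146 / 1000
= 40.6444 kN

40.6444 kN


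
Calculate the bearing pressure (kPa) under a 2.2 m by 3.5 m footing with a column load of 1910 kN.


A = 2.2 * 3.5 = 7.7 m^2
q = P / A = 1910 / 7.7
= 248.0519 kPa

248.0519 kPa


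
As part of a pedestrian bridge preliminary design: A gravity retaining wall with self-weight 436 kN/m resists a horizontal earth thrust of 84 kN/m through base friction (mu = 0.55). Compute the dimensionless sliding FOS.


Resisting force = mu * W = 0.55 * 436 = 239.8 kN/m
FOS = Resisting / Driving = 239.8 / 84
= 2.8548 (dimensionless)

2.8548 (dimensionless)


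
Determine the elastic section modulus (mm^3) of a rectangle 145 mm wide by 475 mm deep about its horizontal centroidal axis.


S = b * h^2 / 6
= 145 * 475^2 / 6
= 145 * 225625 / 6
= 5452604.17 mm^3

5452604.17 mm^3


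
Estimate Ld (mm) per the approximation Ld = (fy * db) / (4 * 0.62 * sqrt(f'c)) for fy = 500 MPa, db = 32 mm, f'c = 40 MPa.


Ld = (fy * db) / (4 * 0.62 * sqrt(f'c))
= (500 * 32) / (4 * 0.62 * sqrt(40))
= 16000 / 15.6849
= 1020.09 mm

1020.09 mm


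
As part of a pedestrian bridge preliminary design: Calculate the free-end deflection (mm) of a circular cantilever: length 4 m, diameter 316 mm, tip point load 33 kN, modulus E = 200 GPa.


I = pi * d^4 / 64 = pi * 316^4 / 64 = 489461153.31 mm^4
L = 4000.0 mm, P = 33000.0 N, E = 200000.0 MPa
delta = P * L^3 / (3 * E * I)
= 33000.0 * 4000.0^3 / (3 * 200000.0 * 489461153.31)
= 7.1916 mm

7.1916 mm
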